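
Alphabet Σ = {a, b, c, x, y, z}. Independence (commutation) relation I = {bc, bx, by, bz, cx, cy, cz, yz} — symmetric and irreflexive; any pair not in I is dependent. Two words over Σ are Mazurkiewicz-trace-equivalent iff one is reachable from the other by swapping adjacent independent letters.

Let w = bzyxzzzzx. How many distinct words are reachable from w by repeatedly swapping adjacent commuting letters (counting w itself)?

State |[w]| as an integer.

drop 0:b onto floor
drop 1:z onto floor
drop 2:y onto floor
drop 3:x onto {1:z, 2:y}
drop 4:z onto {3:x}
drop 5:z onto {4:z}
drop 6:z onto {5:z}
drop 7:z onto {6:z}
drop 8:x onto {7:z}
ground layer = {0:b, 1:z, 2:y}
drop-orders for the pieces not yet dropped (sum over which currently-grounded one goes next):
  1 to go: {0} 1  {8} 1
  2 to go: {0,8} 2  {7,8} 1
  3 to go: {0,7,8} 3  {6,7,8} 1
  4 to go: {0,6,7,8} 4  {5,6,7,8} 1
  5 to go: {0,5,6,7,8} 5  {4,5,6,7,8} 1
  6 to go: {0,4,5,6,7,8} 6  {3,4,5,6,7,8} 1
  7 to go: {0,3,4,5,6,7,8} 7  {1,3,4,5,6,7,8} 1  {2,3,4,5,6,7,8} 1
  if 0:b drops first: 2 orders
  if 1:z drops first: 8 orders
  if 2:y drops first: 8 orders
heap linearizations: 18

18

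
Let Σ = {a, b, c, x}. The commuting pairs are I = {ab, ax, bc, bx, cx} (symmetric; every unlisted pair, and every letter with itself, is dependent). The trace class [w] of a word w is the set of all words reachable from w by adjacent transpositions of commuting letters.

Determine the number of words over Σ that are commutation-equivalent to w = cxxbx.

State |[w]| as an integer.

20

0(c) covers ∅
1(x) covers ∅
2(x) covers 1:x
3(b) covers ∅
4(x) covers 2:x
floor of heap: 0:c, 1:x, 3:b
completions by unplaced set U, small U first (add the entries for U minus each lowest piece of U):
  |U|=1: {0}:1  {3}:1  {4}:1
  |U|=2: {0,3}:2  {0,4}:2  {2,4}:1  {3,4}:2
  |U|=3: {0,2,4}:3  {0,3,4}:6  {1,2,4}:1  {2,3,4}:3
  start at 0(c): 4
  start at 1(x): 12
  start at 3(b): 4
sum over floor = 20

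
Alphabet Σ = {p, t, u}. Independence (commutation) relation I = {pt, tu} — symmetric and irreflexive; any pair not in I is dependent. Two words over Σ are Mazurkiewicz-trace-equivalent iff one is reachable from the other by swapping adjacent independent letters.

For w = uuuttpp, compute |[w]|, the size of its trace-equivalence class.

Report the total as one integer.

21

#0=u has no predecessor
#1=u depends on [0:u]
#2=u depends on [1:u]
#3=t has no predecessor
#4=t depends on [3:t]
#5=p depends on [2:u]
#6=p depends on [5:p]
sources: [0:u, 3:t]
N(rest) = Σ N(rest − s) over sources s of rest; N(one piece) = 1:
  size 1 → [4]=1  [6]=1
  size 2 → [3,4]=1  [4,6]=2  [5,6]=1
  size 3 → [2,5,6]=1  [3,4,6]=3  [4,5,6]=3
  size 4 → [1,2,5,6]=1  [2,4,5,6]=4  [3,4,5,6]=6
  size 5 → [0,1,2,5,6]=1  [1,2,4,5,6]=5  [2,3,4,5,6]=10
  first=0(u) contributes 15
  first=3(t) contributes 6
|[w]| = 21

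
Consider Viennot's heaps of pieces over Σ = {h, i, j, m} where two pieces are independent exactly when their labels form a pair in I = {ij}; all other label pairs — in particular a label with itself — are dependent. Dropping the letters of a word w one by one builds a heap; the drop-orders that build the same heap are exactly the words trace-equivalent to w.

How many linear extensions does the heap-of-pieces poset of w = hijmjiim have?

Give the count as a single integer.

6

piece 0:h — minimal
piece 1:i rests on {0:h}
piece 2:j rests on {0:h}
piece 3:m rests on {1:i, 2:j}
piece 4:j rests on {3:m}
piece 5:i rests on {3:m}
piece 6:i rests on {5:i}
piece 7:m rests on {4:j, 6:i}
minimal pieces: {0:h}
ways to finish when only these pieces remain (= sum over removing one remaining piece with nothing left below it):
  1 left: {7}→1
  2 left: {4,7}→1  {6,7}→1
  3 left: {4,6,7}→2  {5,6,7}→1
  4 left: {4,5,6,7}→3
  5 left: {3,4,5,6,7}→3
  6 left: {1,3,4,5,6,7}→3  {2,3,4,5,6,7}→3
  placing 0:h first → 6 extensions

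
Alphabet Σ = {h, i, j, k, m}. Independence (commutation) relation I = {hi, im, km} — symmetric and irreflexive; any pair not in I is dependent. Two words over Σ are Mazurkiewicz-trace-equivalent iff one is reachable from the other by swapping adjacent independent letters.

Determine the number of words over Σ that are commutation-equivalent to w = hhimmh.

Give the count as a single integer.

6

piece 0:h — minimal
piece 1:h rests on {0:h}
piece 2:i — minimal
piece 3:m rests on {1:h}
piece 4:m rests on {3:m}
piece 5:h rests on {4:m}
minimal pieces: {0:h, 2:i}
ways to finish when only these pieces remain (= sum over removing one remaining piece with nothing left below it):
  1 left: {2}→1  {5}→1
  2 left: {2,5}→2  {4,5}→1
  3 left: {2,4,5}→3  {3,4,5}→1
  4 left: {1,3,4,5}→1  {2,3,4,5}→4
  placing 0:h first → 5 extensions
  placing 2:i first → 1 extensions
total linear extensions = 6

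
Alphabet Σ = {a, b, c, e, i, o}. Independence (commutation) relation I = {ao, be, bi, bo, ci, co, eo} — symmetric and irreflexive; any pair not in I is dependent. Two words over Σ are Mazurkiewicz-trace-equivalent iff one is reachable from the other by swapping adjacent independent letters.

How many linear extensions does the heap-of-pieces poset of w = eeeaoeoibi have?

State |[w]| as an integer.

98

0(e) covers ∅
1(e) covers 0:e
2(e) covers 1:e
3(a) covers 2:e
4(o) covers ∅
5(e) covers 3:a
6(o) covers 4:o
7(i) covers 5:e, 6:o
8(b) covers 3:a
9(i) covers 7:i
floor of heap: 0:e, 4:o
completions by unplaced set U, small U first (add the entries for U minus each lowest piece of U):
  |U|=1: {8}:1  {9}:1
  |U|=2: {7,9}:1  {8,9}:2
  |U|=3: {5,7,9}:1  {6,7,9}:1  {7,8,9}:3
  |U|=4: {4,6,7,9}:1  {5,6,7,9}:2  {5,7,8,9}:4  {6,7,8,9}:4
  |U|=5: {3,5,7,8,9}:4  {4,5,6,7,9}:3  {4,6,7,8,9}:5  {5,6,7,8,9}:10
  |U|=6: {2,3,5,7,8,9}:4  {3,5,6,7,8,9}:14  {4,5,6,7,8,9}:18
  |U|=7: {1,2,3,5,7,8,9}:4  {2,3,5,6,7,8,9}:18  {3,4,5,6,7,8,9}:32
  |U|=8: {0,1,2,3,5,7,8,9}:4  {1,2,3,5,6,7,8,9}:22  {2,3,4,5,6,7,8,9}:50
  start at 0(e): 72
  start at 4(o): 26
sum over floor = 98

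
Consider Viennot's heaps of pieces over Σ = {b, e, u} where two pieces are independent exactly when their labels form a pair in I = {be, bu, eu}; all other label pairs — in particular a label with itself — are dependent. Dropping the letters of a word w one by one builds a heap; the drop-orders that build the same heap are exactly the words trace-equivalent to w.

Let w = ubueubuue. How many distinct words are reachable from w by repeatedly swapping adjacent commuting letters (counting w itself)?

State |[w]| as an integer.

#0=u has no predecessor
#1=b has no predecessor
#2=u depends on [0:u]
#3=e has no predecessor
#4=u depends on [2:u]
#5=b depends on [1:b]
#6=u depends on [4:u]
#7=u depends on [6:u]
#8=e depends on [3:e]
sources: [0:u, 1:b, 3:e]
N(rest) = Σ N(rest − s) over sources s of rest; N(one piece) = 1:
  size 1 → [5]=1  [7]=1  [8]=1
  size 2 → [1,5]=1  [3,8]=1  [5,7]=2  [5,8]=2  [6,7]=1  [7,8]=2
  size 3 → [1,5,7]=3  [1,5,8]=3  [3,5,8]=3  [3,7,8]=3  [4,6,7]=1  [5,6,7]=3  [5,7,8]=6  [6,7,8]=3
  size 4 → [1,3,5,8]=6  [1,5,6,7]=6  [1,5,7,8]=12  [2,4,6,7]=1  [3,5,7,8]=12  [3,6,7,8]=6  [4,5,6,7]=4  [4,6,7,8]=4  [5,6,7,8]=12
  size 5 → [0,2,4,6,7]=1  [1,3,5,7,8]=30  [1,4,5,6,7]=10  [1,5,6,7,8]=30  [2,4,5,6,7]=5  [2,4,6,7,8]=5  [3,4,6,7,8]=10  [3,5,6,7,8]=30  [4,5,6,7,8]=20
  size 6 → [0,2,4,5,6,7]=6  [0,2,4,6,7,8]=6  [1,2,4,5,6,7]=15  [1,3,5,6,7,8]=90  [1,4,5,6,7,8]=60  [2,3,4,6,7,8]=15  [2,4,5,6,7,8]=30  [3,4,5,6,7,8]=60
  size 7 → [0,1,2,4,5,6,7]=21  [0,2,3,4,6,7,8]=21  [0,2,4,5,6,7,8]=42  [1,2,4,5,6,7,8]=105  [1,3,4,5,6,7,8]=210  [2,3,4,5,6,7,8]=105
  first=0(u) contributes 420
  first=1(b) contributes 168
  first=3(e) contributes 168
|[w]| = 756

756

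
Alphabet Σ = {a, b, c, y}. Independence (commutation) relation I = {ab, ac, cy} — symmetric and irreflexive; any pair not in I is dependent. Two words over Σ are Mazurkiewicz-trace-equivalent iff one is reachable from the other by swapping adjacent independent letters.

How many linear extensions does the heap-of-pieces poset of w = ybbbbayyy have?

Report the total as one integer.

0(y) covers ∅
1(b) covers 0:y
2(b) covers 1:b
3(b) covers 2:b
4(b) covers 3:b
5(a) covers 0:y
6(y) covers 4:b, 5:a
7(y) covers 6:y
8(y) covers 7:y
floor of heap: 0:y
completions by unplaced set U, small U first (add the entries for U minus each lowest piece of U):
  |U|=1: {8}:1
  |U|=2: {7,8}:1
  |U|=3: {6,7,8}:1
  |U|=4: {4,6,7,8}:1  {5,6,7,8}:1
  |U|=5: {3,4,6,7,8}:1  {4,5,6,7,8}:2
  |U|=6: {2,3,4,6,7,8}:1  {3,4,5,6,7,8}:3
  |U|=7: {1,2,3,4,6,7,8}:1  {2,3,4,5,6,7,8}:4
  start at 0(y): 5

5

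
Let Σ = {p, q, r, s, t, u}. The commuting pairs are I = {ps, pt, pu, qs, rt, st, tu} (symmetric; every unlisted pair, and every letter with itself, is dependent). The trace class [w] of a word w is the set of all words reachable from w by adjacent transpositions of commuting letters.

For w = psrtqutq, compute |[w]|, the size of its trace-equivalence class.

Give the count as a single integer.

16

piece 0:p — minimal
piece 1:s — minimal
piece 2:r rests on {0:p, 1:s}
piece 3:t — minimal
piece 4:q rests on {2:r, 3:t}
piece 5:u rests on {4:q}
piece 6:t rests on {4:q}
piece 7:q rests on {5:u, 6:t}
minimal pieces: {0:p, 1:s, 3:t}
ways to finish when only these pieces remain (= sum over removing one remaining piece with nothing left below it):
  1 left: {7}→1
  2 left: {5,7}→1  {6,7}→1
  3 left: {5,6,7}→2
  4 left: {4,5,6,7}→2
  5 left: {2,4,5,6,7}→2  {3,4,5,6,7}→2
  6 left: {0,2,4,5,6,7}→2  {1,2,4,5,6,7}→2  {2,3,4,5,6,7}→4
  placing 0:p first → 6 extensions
  placing 1:s first → 6 extensions
  placing 3:t first → 4 extensions
total linear extensions = 16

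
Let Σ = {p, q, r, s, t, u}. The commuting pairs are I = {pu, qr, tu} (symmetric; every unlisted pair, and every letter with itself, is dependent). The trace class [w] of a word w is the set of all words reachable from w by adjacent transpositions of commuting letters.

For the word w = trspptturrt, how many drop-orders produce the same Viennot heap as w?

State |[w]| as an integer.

5

0(t) covers ∅
1(r) covers 0:t
2(s) covers 1:r
3(p) covers 2:s
4(p) covers 3:p
5(t) covers 4:p
6(t) covers 5:t
7(u) covers 2:s
8(r) covers 6:t, 7:u
9(r) covers 8:r
10(t) covers 9:r
floor of heap: 0:t
completions by unplaced set U, small U first (add the entries for U minus each lowest piece of U):
  |U|=1: {10}:1
  |U|=2: {9,10}:1
  |U|=3: {8,9,10}:1
  |U|=4: {6,8,9,10}:1  {7,8,9,10}:1
  |U|=5: {5,6,8,9,10}:1  {6,7,8,9,10}:2
  |U|=6: {4,5,6,8,9,10}:1  {5,6,7,8,9,10}:3
  |U|=7: {3,4,5,6,8,9,10}:1  {4,5,6,7,8,9,10}:4
  |U|=8: {3,4,5,6,7,8,9,10}:5
  |U|=9: {2,3,4,5,6,7,8,9,10}:5
  start at 0(t): 5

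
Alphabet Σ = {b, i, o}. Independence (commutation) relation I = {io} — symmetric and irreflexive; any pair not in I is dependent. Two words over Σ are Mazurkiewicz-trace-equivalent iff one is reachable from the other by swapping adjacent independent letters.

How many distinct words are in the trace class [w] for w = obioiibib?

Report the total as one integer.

drop 0:o onto floor
drop 1:b onto {0:o}
drop 2:i onto {1:b}
drop 3:o onto {1:b}
drop 4:i onto {2:i}
drop 5:i onto {4:i}
drop 6:b onto {3:o, 5:i}
drop 7:i onto {6:b}
drop 8:b onto {7:i}
ground layer = {0:o}
drop-orders for the pieces not yet dropped (sum over which currently-grounded one goes next):
  1 to go: {8} 1
  2 to go: {7,8} 1
  3 to go: {6,7,8} 1
  4 to go: {3,6,7,8} 1  {5,6,7,8} 1
  5 to go: {3,5,6,7,8} 2  {4,5,6,7,8} 1
  6 to go: {2,4,5,6,7,8} 1  {3,4,5,6,7,8} 3
  7 to go: {2,3,4,5,6,7,8} 4
  if 0:o drops first: 4 orders

4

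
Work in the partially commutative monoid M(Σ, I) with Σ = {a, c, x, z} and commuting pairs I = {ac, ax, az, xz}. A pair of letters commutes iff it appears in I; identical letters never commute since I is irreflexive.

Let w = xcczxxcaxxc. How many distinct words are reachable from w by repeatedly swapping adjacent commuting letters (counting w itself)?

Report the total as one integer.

33

0(x) covers ∅
1(c) covers 0:x
2(c) covers 1:c
3(z) covers 2:c
4(x) covers 2:c
5(x) covers 4:x
6(c) covers 3:z, 5:x
7(a) covers ∅
8(x) covers 6:c
9(x) covers 8:x
10(c) covers 9:x
floor of heap: 0:x, 7:a
completions by unplaced set U, small U first (add the entries for U minus each lowest piece of U):
  |U|=1: {7}:1  {10}:1
  |U|=2: {7,10}:2  {9,10}:1
  |U|=3: {7,9,10}:3  {8,9,10}:1
  |U|=4: {6,8,9,10}:1  {7,8,9,10}:4
  |U|=5: {3,6,8,9,10}:1  {5,6,8,9,10}:1  {6,7,8,9,10}:5
  |U|=6: {3,5,6,8,9,10}:2  {3,6,7,8,9,10}:6  {4,5,6,8,9,10}:1  {5,6,7,8,9,10}:6
  |U|=7: {3,4,5,6,8,9,10}:3  {3,5,6,7,8,9,10}:14  {4,5,6,7,8,9,10}:7
  |U|=8: {2,3,4,5,6,8,9,10}:3  {3,4,5,6,7,8,9,10}:24
  |U|=9: {1,2,3,4,5,6,8,9,10}:3  {2,3,4,5,6,7,8,9,10}:27
  start at 0(x): 30
  start at 7(a): 3
sum over floor = 33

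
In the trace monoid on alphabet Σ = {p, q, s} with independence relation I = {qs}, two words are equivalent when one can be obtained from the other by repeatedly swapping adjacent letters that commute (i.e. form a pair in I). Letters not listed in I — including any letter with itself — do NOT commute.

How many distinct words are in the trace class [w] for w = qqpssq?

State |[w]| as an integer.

0(q) covers ∅
1(q) covers 0:q
2(p) covers 1:q
3(s) covers 2:p
4(s) covers 3:s
5(q) covers 2:p
floor of heap: 0:q
completions by unplaced set U, small U first (add the entries for U minus each lowest piece of U):
  |U|=1: {4}:1  {5}:1
  |U|=2: {3,4}:1  {4,5}:2
  |U|=3: {3,4,5}:3
  |U|=4: {2,3,4,5}:3
  start at 0(q): 3

3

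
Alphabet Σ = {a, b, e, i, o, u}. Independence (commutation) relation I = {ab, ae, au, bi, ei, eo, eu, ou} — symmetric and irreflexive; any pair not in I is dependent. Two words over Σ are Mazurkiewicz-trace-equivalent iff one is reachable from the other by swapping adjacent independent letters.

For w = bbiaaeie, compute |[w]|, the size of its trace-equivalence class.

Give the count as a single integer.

drop 0:b onto floor
drop 1:b onto {0:b}
drop 2:i onto floor
drop 3:a onto {2:i}
drop 4:a onto {3:a}
drop 5:e onto {1:b}
drop 6:i onto {4:a}
drop 7:e onto {5:e}
ground layer = {0:b, 2:i}
drop-orders for the pieces not yet dropped (sum over which currently-grounded one goes next):
  1 to go: {6} 1  {7} 1
  2 to go: {4,6} 1  {5,7} 1  {6,7} 2
  3 to go: {1,5,7} 1  {3,4,6} 1  {4,6,7} 3  {5,6,7} 3
  4 to go: {0,1,5,7} 1  {1,5,6,7} 4  {2,3,4,6} 1  {3,4,6,7} 4  {4,5,6,7} 6
  5 to go: {0,1,5,6,7} 5  {1,4,5,6,7} 10  {2,3,4,6,7} 5  {3,4,5,6,7} 10
  6 to go: {0,1,4,5,6,7} 15  {1,3,4,5,6,7} 20  {2,3,4,5,6,7} 15
  if 0:b drops first: 35 orders
  if 2:i drops first: 35 orders
heap linearizations: 70

70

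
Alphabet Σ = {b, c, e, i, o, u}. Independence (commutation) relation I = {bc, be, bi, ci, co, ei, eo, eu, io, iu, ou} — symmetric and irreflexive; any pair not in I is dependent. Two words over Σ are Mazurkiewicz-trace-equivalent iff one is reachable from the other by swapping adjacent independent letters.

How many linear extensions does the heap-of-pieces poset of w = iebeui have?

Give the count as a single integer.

90

drop 0:i onto floor
drop 1:e onto floor
drop 2:b onto floor
drop 3:e onto {1:e}
drop 4:u onto {2:b}
drop 5:i onto {0:i}
ground layer = {0:i, 1:e, 2:b}
drop-orders for the pieces not yet dropped (sum over which currently-grounded one goes next):
  1 to go: {3} 1  {4} 1  {5} 1
  2 to go: {0,5} 1  {1,3} 1  {2,4} 1  {3,4} 2  {3,5} 2  {4,5} 2
  3 to go: {0,3,5} 3  {0,4,5} 3  {1,3,4} 3  {1,3,5} 3  {2,3,4} 3  {2,4,5} 3  {3,4,5} 6
  4 to go: {0,1,3,5} 6  {0,2,4,5} 6  {0,3,4,5} 12  {1,2,3,4} 6  {1,3,4,5} 12  {2,3,4,5} 12
  if 0:i drops first: 30 orders
  if 1:e drops first: 30 orders
  if 2:b drops first: 30 orders
heap linearizations: 90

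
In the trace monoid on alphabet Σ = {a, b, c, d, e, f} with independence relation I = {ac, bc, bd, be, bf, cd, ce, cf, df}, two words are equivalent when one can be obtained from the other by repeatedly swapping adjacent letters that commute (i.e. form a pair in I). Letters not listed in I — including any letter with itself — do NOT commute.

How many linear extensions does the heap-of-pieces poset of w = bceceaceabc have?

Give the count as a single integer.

drop 0:b onto floor
drop 1:c onto floor
drop 2:e onto floor
drop 3:c onto {1:c}
drop 4:e onto {2:e}
drop 5:a onto {0:b, 4:e}
drop 6:c onto {3:c}
drop 7:e onto {5:a}
drop 8:a onto {7:e}
drop 9:b onto {8:a}
drop 10:c onto {6:c}
ground layer = {0:b, 1:c, 2:e}
drop-orders for the pieces not yet dropped (sum over which currently-grounded one goes next):
  1 to go: {9} 1  {10} 1
  2 to go: {6,10} 1  {8,9} 1  {9,10} 2
  3 to go: {3,6,10} 1  {6,9,10} 3  {7,8,9} 1  {8,9,10} 3
  4 to go: {1,3,6,10} 1  {3,6,9,10} 4  {5,7,8,9} 1  {6,8,9,10} 6  {7,8,9,10} 4
  5 to go: {0,5,7,8,9} 1  {1,3,6,9,10} 5  {3,6,8,9,10} 10  {4,5,7,8,9} 1  {5,7,8,9,10} 5  {6,7,8,9,10} 10
  6 to go: {0,4,5,7,8,9} 2  {0,5,7,8,9,10} 6  {1,3,6,8,9,10} 15  {2,4,5,7,8,9} 1  {3,6,7,8,9,10} 20  {4,5,7,8,9,10} 6  {5,6,7,8,9,10} 15
  7 to go: {0,2,4,5,7,8,9} 3  {0,4,5,7,8,9,10} 14  {0,5,6,7,8,9,10} 21  {1,3,6,7,8,9,10} 35  {2,4,5,7,8,9,10} 7  {3,5,6,7,8,9,10} 35  {4,5,6,7,8,9,10} 21
  8 to go: {0,2,4,5,7,8,9,10} 24  {0,3,5,6,7,8,9,10} 56  {0,4,5,6,7,8,9,10} 56  {1,3,5,6,7,8,9,10} 70  {2,4,5,6,7,8,9,10} 28  {3,4,5,6,7,8,9,10} 56
  9 to go: {0,1,3,5,6,7,8,9,10} 126  {0,2,4,5,6,7,8,9,10} 108  {0,3,4,5,6,7,8,9,10} 168  {1,3,4,5,6,7,8,9,10} 126  {2,3,4,5,6,7,8,9,10} 84
  if 0:b drops first: 210 orders
  if 1:c drops first: 360 orders
  if 2:e drops first: 420 orders
heap linearizations: 990

990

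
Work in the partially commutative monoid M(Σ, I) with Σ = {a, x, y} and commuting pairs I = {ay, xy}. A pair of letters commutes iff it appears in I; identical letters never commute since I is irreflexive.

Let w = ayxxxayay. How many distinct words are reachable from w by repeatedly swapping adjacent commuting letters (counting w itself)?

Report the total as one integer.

84

piece 0:a — minimal
piece 1:y — minimal
piece 2:x rests on {0:a}
piece 3:x rests on {2:x}
piece 4:x rests on {3:x}
piece 5:a rests on {4:x}
piece 6:y rests on {1:y}
piece 7:a rests on {5:a}
piece 8:y rests on {6:y}
minimal pieces: {0:a, 1:y}
ways to finish when only these pieces remain (= sum over removing one remaining piece with nothing left below it):
  1 left: {7}→1  {8}→1
  2 left: {5,7}→1  {6,8}→1  {7,8}→2
  3 left: {1,6,8}→1  {4,5,7}→1  {5,7,8}→3  {6,7,8}→3
  4 left: {1,6,7,8}→4  {3,4,5,7}→1  {4,5,7,8}→4  {5,6,7,8}→6
  5 left: {1,5,6,7,8}→10  {2,3,4,5,7}→1  {3,4,5,7,8}→5  {4,5,6,7,8}→10
  6 left: {0,2,3,4,5,7}→1  {1,4,5,6,7,8}→20  {2,3,4,5,7,8}→6  {3,4,5,6,7,8}→15
  7 left: {0,2,3,4,5,7,8}→7  {1,3,4,5,6,7,8}→35  {2,3,4,5,6,7,8}→21
  placing 0:a first → 56 extensions
  placing 1:y first → 28 extensions
total linear extensions = 84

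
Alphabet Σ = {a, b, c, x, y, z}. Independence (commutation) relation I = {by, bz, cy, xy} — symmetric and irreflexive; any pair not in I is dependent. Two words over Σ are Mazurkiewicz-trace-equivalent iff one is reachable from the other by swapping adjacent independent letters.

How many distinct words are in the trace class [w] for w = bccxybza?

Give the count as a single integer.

11

drop 0:b onto floor
drop 1:c onto {0:b}
drop 2:c onto {1:c}
drop 3:x onto {2:c}
drop 4:y onto floor
drop 5:b onto {3:x}
drop 6:z onto {3:x, 4:y}
drop 7:a onto {5:b, 6:z}
ground layer = {0:b, 4:y}
drop-orders for the pieces not yet dropped (sum over which currently-grounded one goes next):
  1 to go: {7} 1
  2 to go: {5,7} 1  {6,7} 1
  3 to go: {4,6,7} 1  {5,6,7} 2
  4 to go: {3,5,6,7} 2  {4,5,6,7} 3
  5 to go: {2,3,5,6,7} 2  {3,4,5,6,7} 5
  6 to go: {1,2,3,5,6,7} 2  {2,3,4,5,6,7} 7
  if 0:b drops first: 9 orders
  if 4:y drops first: 2 orders
heap linearizations: 11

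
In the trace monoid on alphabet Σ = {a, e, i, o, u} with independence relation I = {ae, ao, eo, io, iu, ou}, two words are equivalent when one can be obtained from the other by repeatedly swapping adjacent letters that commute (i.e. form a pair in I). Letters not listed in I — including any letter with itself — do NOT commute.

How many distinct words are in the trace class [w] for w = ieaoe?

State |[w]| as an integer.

drop 0:i onto floor
drop 1:e onto {0:i}
drop 2:a onto {0:i}
drop 3:o onto floor
drop 4:e onto {1:e}
ground layer = {0:i, 3:o}
drop-orders for the pieces not yet dropped (sum over which currently-grounded one goes next):
  1 to go: {2} 1  {3} 1  {4} 1
  2 to go: {1,4} 1  {2,3} 2  {2,4} 2  {3,4} 2
  3 to go: {1,2,4} 3  {1,3,4} 3  {2,3,4} 6
  if 0:i drops first: 12 orders
  if 3:o drops first: 3 orders
heap linearizations: 15

15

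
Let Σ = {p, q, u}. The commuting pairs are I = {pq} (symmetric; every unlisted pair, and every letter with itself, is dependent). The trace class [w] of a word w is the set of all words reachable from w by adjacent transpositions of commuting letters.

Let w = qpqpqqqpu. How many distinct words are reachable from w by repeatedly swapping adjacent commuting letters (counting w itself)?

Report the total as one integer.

drop 0:q onto floor
drop 1:p onto floor
drop 2:q onto {0:q}
drop 3:p onto {1:p}
drop 4:q onto {2:q}
drop 5:q onto {4:q}
drop 6:q onto {5:q}
drop 7:p onto {3:p}
drop 8:u onto {6:q, 7:p}
ground layer = {0:q, 1:p}
drop-orders for the pieces not yet dropped (sum over which currently-grounded one goes next):
  1 to go: {8} 1
  2 to go: {6,8} 1  {7,8} 1
  3 to go: {3,7,8} 1  {5,6,8} 1  {6,7,8} 2
  4 to go: {1,3,7,8} 1  {3,6,7,8} 3  {4,5,6,8} 1  {5,6,7,8} 3
  5 to go: {1,3,6,7,8} 4  {2,4,5,6,8} 1  {3,5,6,7,8} 6  {4,5,6,7,8} 4
  6 to go: {0,2,4,5,6,8} 1  {1,3,5,6,7,8} 10  {2,4,5,6,7,8} 5  {3,4,5,6,7,8} 10
  7 to go: {0,2,4,5,6,7,8} 6  {1,3,4,5,6,7,8} 20  {2,3,4,5,6,7,8} 15
  if 0:q drops first: 35 orders
  if 1:p drops first: 21 orders
heap linearizations: 56

56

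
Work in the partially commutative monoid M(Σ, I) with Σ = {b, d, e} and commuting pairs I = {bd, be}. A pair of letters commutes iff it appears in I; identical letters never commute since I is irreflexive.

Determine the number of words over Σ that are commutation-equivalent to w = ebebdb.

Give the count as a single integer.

0(e) covers ∅
1(b) covers ∅
2(e) covers 0:e
3(b) covers 1:b
4(d) covers 2:e
5(b) covers 3:b
floor of heap: 0:e, 1:b
completions by unplaced set U, small U first (add the entries for U minus each lowest piece of U):
  |U|=1: {4}:1  {5}:1
  |U|=2: {2,4}:1  {3,5}:1  {4,5}:2
  |U|=3: {0,2,4}:1  {1,3,5}:1  {2,4,5}:3  {3,4,5}:3
  |U|=4: {0,2,4,5}:4  {1,3,4,5}:4  {2,3,4,5}:6
  start at 0(e): 10
  start at 1(b): 10
sum over floor = 20

20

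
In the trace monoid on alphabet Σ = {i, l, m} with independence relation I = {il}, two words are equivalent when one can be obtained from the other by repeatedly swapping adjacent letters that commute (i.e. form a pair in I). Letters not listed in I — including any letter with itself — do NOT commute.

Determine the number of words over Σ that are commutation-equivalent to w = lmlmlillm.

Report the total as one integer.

4

0(l) covers ∅
1(m) covers 0:l
2(l) covers 1:m
3(m) covers 2:l
4(l) covers 3:m
5(i) covers 3:m
6(l) covers 4:l
7(l) covers 6:l
8(m) covers 5:i, 7:l
floor of heap: 0:l
completions by unplaced set U, small U first (add the entries for U minus each lowest piece of U):
  |U|=1: {8}:1
  |U|=2: {5,8}:1  {7,8}:1
  |U|=3: {5,7,8}:2  {6,7,8}:1
  |U|=4: {4,6,7,8}:1  {5,6,7,8}:3
  |U|=5: {4,5,6,7,8}:4
  |U|=6: {3,4,5,6,7,8}:4
  |U|=7: {2,3,4,5,6,7,8}:4
  start at 0(l): 4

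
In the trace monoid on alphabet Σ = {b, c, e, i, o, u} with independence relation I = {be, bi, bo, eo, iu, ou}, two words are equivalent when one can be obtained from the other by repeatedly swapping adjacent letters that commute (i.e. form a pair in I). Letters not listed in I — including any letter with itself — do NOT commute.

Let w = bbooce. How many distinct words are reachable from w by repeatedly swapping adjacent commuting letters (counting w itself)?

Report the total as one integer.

6

drop 0:b onto floor
drop 1:b onto {0:b}
drop 2:o onto floor
drop 3:o onto {2:o}
drop 4:c onto {1:b, 3:o}
drop 5:e onto {4:c}
ground layer = {0:b, 2:o}
drop-orders for the pieces not yet dropped (sum over which currently-grounded one goes next):
  1 to go: {5} 1
  2 to go: {4,5} 1
  3 to go: {1,4,5} 1  {3,4,5} 1
  4 to go: {0,1,4,5} 1  {1,3,4,5} 2  {2,3,4,5} 1
  if 0:b drops first: 3 orders
  if 2:o drops first: 3 orders
heap linearizations: 6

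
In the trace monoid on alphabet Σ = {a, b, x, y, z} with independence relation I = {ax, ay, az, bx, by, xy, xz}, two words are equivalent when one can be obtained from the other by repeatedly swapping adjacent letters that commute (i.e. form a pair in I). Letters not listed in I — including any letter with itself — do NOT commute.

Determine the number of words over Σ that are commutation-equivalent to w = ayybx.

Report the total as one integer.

30

piece 0:a — minimal
piece 1:y — minimal
piece 2:y rests on {1:y}
piece 3:b rests on {0:a}
piece 4:x — minimal
minimal pieces: {0:a, 1:y, 4:x}
ways to finish when only these pieces remain (= sum over removing one remaining piece with nothing left below it):
  1 left: {2}→1  {3}→1  {4}→1
  2 left: {0,3}→1  {1,2}→1  {2,3}→2  {2,4}→2  {3,4}→2
  3 left: {0,2,3}→3  {0,3,4}→3  {1,2,3}→3  {1,2,4}→3  {2,3,4}→6
  placing 0:a first → 12 extensions
  placing 1:y first → 12 extensions
  placing 4:x first → 6 extensions
total linear extensions = 30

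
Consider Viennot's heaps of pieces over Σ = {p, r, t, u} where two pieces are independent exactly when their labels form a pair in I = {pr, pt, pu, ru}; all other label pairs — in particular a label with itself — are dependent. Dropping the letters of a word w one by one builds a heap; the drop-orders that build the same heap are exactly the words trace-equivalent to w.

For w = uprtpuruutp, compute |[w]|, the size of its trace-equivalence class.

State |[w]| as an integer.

drop 0:u onto floor
drop 1:p onto floor
drop 2:r onto floor
drop 3:t onto {0:u, 2:r}
drop 4:p onto {1:p}
drop 5:u onto {3:t}
drop 6:r onto {3:t}
drop 7:u onto {5:u}
drop 8:u onto {7:u}
drop 9:t onto {6:r, 8:u}
drop 10:p onto {4:p}
ground layer = {0:u, 1:p, 2:r}
drop-orders for the pieces not yet dropped (sum over which currently-grounded one goes next):
  1 to go: {9} 1  {10} 1
  2 to go: {4,10} 1  {6,9} 1  {8,9} 1  {9,10} 2
  3 to go: {1,4,10} 1  {4,9,10} 3  {6,8,9} 2  {6,9,10} 3  {7,8,9} 1  {8,9,10} 3
  4 to go: {1,4,9,10} 4  {4,6,9,10} 6  {4,8,9,10} 6  {5,7,8,9} 1  {6,7,8,9} 3  {6,8,9,10} 8  {7,8,9,10} 4
  5 to go: {1,4,6,9,10} 10  {1,4,8,9,10} 10  {4,6,8,9,10} 20  {4,7,8,9,10} 10  {5,6,7,8,9} 4  {5,7,8,9,10} 5  {6,7,8,9,10} 15
  6 to go: {1,4,6,8,9,10} 40  {1,4,7,8,9,10} 20  {3,5,6,7,8,9} 4  {4,5,7,8,9,10} 15  {4,6,7,8,9,10} 45  {5,6,7,8,9,10} 24
  7 to go: {0,3,5,6,7,8,9} 4  {1,4,5,7,8,9,10} 35  {1,4,6,7,8,9,10} 105  {2,3,5,6,7,8,9} 4  {3,5,6,7,8,9,10} 28  {4,5,6,7,8,9,10} 84
  8 to go: {0,2,3,5,6,7,8,9} 8  {0,3,5,6,7,8,9,10} 32  {1,4,5,6,7,8,9,10} 224  {2,3,5,6,7,8,9,10} 32  {3,4,5,6,7,8,9,10} 112
  9 to go: {0,2,3,5,6,7,8,9,10} 72  {0,3,4,5,6,7,8,9,10} 144  {1,3,4,5,6,7,8,9,10} 336  {2,3,4,5,6,7,8,9,10} 144
  if 0:u drops first: 480 orders
  if 1:p drops first: 360 orders
  if 2:r drops first: 480 orders
heap linearizations: 1320

1320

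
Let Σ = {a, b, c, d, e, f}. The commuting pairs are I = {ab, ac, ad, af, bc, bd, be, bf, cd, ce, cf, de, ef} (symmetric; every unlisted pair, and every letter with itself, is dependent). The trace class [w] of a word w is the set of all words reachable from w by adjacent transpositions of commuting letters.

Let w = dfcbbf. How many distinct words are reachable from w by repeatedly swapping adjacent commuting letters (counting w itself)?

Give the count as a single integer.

60

piece 0:d — minimal
piece 1:f rests on {0:d}
piece 2:c — minimal
piece 3:b — minimal
piece 4:b rests on {3:b}
piece 5:f rests on {1:f}
minimal pieces: {0:d, 2:c, 3:b}
ways to finish when only these pieces remain (= sum over removing one remaining piece with nothing left below it):
  1 left: {2}→1  {4}→1  {5}→1
  2 left: {1,5}→1  {2,4}→2  {2,5}→2  {3,4}→1  {4,5}→2
  3 left: {0,1,5}→1  {1,2,5}→3  {1,4,5}→3  {2,3,4}→3  {2,4,5}→6  {3,4,5}→3
  4 left: {0,1,2,5}→4  {0,1,4,5}→4  {1,2,4,5}→12  {1,3,4,5}→6  {2,3,4,5}→12
  placing 0:d first → 30 extensions
  placing 2:c first → 10 extensions
  placing 3:b first → 20 extensions
total linear extensions = 60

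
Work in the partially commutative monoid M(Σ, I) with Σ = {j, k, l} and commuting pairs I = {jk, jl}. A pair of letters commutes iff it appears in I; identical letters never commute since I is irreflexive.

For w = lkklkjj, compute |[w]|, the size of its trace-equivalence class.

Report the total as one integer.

21

0(l) covers ∅
1(k) covers 0:l
2(k) covers 1:k
3(l) covers 2:k
4(k) covers 3:l
5(j) covers ∅
6(j) covers 5:j
floor of heap: 0:l, 5:j
completions by unplaced set U, small U first (add the entries for U minus each lowest piece of U):
  |U|=1: {4}:1  {6}:1
  |U|=2: {3,4}:1  {4,6}:2  {5,6}:1
  |U|=3: {2,3,4}:1  {3,4,6}:3  {4,5,6}:3
  |U|=4: {1,2,3,4}:1  {2,3,4,6}:4  {3,4,5,6}:6
  |U|=5: {0,1,2,3,4}:1  {1,2,3,4,6}:5  {2,3,4,5,6}:10
  start at 0(l): 15
  start at 5(j): 6
sum over floor = 21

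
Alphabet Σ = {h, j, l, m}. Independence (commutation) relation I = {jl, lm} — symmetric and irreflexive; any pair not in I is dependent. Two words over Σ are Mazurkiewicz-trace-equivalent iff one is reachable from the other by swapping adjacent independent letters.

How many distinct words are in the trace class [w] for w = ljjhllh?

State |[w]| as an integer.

drop 0:l onto floor
drop 1:j onto floor
drop 2:j onto {1:j}
drop 3:h onto {0:l, 2:j}
drop 4:l onto {3:h}
drop 5:l onto {4:l}
drop 6:h onto {5:l}
ground layer = {0:l, 1:j}
drop-orders for the pieces not yet dropped (sum over which currently-grounded one goes next):
  1 to go: {6} 1
  2 to go: {5,6} 1
  3 to go: {4,5,6} 1
  4 to go: {3,4,5,6} 1
  5 to go: {0,3,4,5,6} 1  {2,3,4,5,6} 1
  if 0:l drops first: 1 orders
  if 1:j drops first: 2 orders
heap linearizations: 3

3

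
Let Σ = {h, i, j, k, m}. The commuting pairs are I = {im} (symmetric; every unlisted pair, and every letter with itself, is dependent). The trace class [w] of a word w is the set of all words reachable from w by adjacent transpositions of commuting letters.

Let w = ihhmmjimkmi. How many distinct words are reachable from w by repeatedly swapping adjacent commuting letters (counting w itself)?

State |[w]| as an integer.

#0=i has no predecessor
#1=h depends on [0:i]
#2=h depends on [1:h]
#3=m depends on [2:h]
#4=m depends on [3:m]
#5=j depends on [4:m]
#6=i depends on [5:j]
#7=m depends on [5:j]
#8=k depends on [6:i, 7:m]
#9=m depends on [8:k]
#10=i depends on [8:k]
sources: [0:i]
N(rest) = Σ N(rest − s) over sources s of rest; N(one piece) = 1:
  size 1 → [9]=1  [10]=1
  size 2 → [9,10]=2
  size 3 → [8,9,10]=2
  size 4 → [6,8,9,10]=2  [7,8,9,10]=2
  size 5 → [6,7,8,9,10]=4
  size 6 → [5,6,7,8,9,10]=4
  size 7 → [4,5,6,7,8,9,10]=4
  size 8 → [3,4,5,6,7,8,9,10]=4
  size 9 → [2,3,4,5,6,7,8,9,10]=4
  first=0(i) contributes 4

4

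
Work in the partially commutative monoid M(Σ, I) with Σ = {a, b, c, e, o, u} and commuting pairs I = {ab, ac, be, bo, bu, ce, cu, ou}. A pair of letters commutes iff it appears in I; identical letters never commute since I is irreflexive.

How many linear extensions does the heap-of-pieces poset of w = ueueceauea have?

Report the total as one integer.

10

#0=u has no predecessor
#1=e depends on [0:u]
#2=u depends on [1:e]
#3=e depends on [2:u]
#4=c has no predecessor
#5=e depends on [3:e]
#6=a depends on [5:e]
#7=u depends on [6:a]
#8=e depends on [7:u]
#9=a depends on [8:e]
sources: [0:u, 4:c]
N(rest) = Σ N(rest − s) over sources s of rest; N(one piece) = 1:
  size 1 → [4]=1  [9]=1
  size 2 → [4,9]=2  [8,9]=1
  size 3 → [4,8,9]=3  [7,8,9]=1
  size 4 → [4,7,8,9]=4  [6,7,8,9]=1
  size 5 → [4,6,7,8,9]=5  [5,6,7,8,9]=1
  size 6 → [3,5,6,7,8,9]=1  [4,5,6,7,8,9]=6
  size 7 → [2,3,5,6,7,8,9]=1  [3,4,5,6,7,8,9]=7
  size 8 → [1,2,3,5,6,7,8,9]=1  [2,3,4,5,6,7,8,9]=8
  first=0(u) contributes 9
  first=4(c) contributes 1
|[w]| = 10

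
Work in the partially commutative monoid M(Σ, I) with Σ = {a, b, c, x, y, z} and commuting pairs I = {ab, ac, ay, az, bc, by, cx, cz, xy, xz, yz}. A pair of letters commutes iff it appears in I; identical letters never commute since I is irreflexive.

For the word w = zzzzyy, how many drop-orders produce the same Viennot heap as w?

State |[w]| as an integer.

15

0(z) covers ∅
1(z) covers 0:z
2(z) covers 1:z
3(z) covers 2:z
4(y) covers ∅
5(y) covers 4:y
floor of heap: 0:z, 4:y
completions by unplaced set U, small U first (add the entries for U minus each lowest piece of U):
  |U|=1: {3}:1  {5}:1
  |U|=2: {2,3}:1  {3,5}:2  {4,5}:1
  |U|=3: {1,2,3}:1  {2,3,5}:3  {3,4,5}:3
  |U|=4: {0,1,2,3}:1  {1,2,3,5}:4  {2,3,4,5}:6
  start at 0(z): 10
  start at 4(y): 5
sum over floor = 15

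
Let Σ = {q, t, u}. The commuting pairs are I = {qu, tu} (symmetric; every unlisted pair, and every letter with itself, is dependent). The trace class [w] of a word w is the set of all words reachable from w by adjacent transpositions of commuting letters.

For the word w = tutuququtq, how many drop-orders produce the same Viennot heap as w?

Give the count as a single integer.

210

#0=t has no predecessor
#1=u has no predecessor
#2=t depends on [0:t]
#3=u depends on [1:u]
#4=q depends on [2:t]
#5=u depends on [3:u]
#6=q depends on [4:q]
#7=u depends on [5:u]
#8=t depends on [6:q]
#9=q depends on [8:t]
sources: [0:t, 1:u]
N(rest) = Σ N(rest − s) over sources s of rest; N(one piece) = 1:
  size 1 → [7]=1  [9]=1
  size 2 → [5,7]=1  [7,9]=2  [8,9]=1
  size 3 → [3,5,7]=1  [5,7,9]=3  [6,8,9]=1  [7,8,9]=3
  size 4 → [1,3,5,7]=1  [3,5,7,9]=4  [4,6,8,9]=1  [5,7,8,9]=6  [6,7,8,9]=4
  size 5 → [1,3,5,7,9]=5  [2,4,6,8,9]=1  [3,5,7,8,9]=10  [4,6,7,8,9]=5  [5,6,7,8,9]=10
  size 6 → [0,2,4,6,8,9]=1  [1,3,5,7,8,9]=15  [2,4,6,7,8,9]=6  [3,5,6,7,8,9]=20  [4,5,6,7,8,9]=15
  size 7 → [0,2,4,6,7,8,9]=7  [1,3,5,6,7,8,9]=35  [2,4,5,6,7,8,9]=21  [3,4,5,6,7,8,9]=35
  size 8 → [0,2,4,5,6,7,8,9]=28  [1,3,4,5,6,7,8,9]=70  [2,3,4,5,6,7,8,9]=56
  first=0(t) contributes 126
  first=1(u) contributes 84
|[w]| = 210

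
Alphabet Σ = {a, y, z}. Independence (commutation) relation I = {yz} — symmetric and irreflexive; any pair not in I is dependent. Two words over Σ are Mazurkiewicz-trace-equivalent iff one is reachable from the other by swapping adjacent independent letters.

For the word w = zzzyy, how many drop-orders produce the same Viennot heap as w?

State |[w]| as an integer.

#0=z has no predecessor
#1=z depends on [0:z]
#2=z depends on [1:z]
#3=y has no predecessor
#4=y depends on [3:y]
sources: [0:z, 3:y]
N(rest) = Σ N(rest − s) over sources s of rest; N(one piece) = 1:
  size 1 → [2]=1  [4]=1
  size 2 → [1,2]=1  [2,4]=2  [3,4]=1
  size 3 → [0,1,2]=1  [1,2,4]=3  [2,3,4]=3
  first=0(z) contributes 6
  first=3(y) contributes 4
|[w]| = 10

10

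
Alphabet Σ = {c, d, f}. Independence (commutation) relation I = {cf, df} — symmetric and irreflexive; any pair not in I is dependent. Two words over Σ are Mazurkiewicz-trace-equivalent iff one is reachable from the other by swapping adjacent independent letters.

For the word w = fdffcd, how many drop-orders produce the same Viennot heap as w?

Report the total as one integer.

20

drop 0:f onto floor
drop 1:d onto floor
drop 2:f onto {0:f}
drop 3:f onto {2:f}
drop 4:c onto {1:d}
drop 5:d onto {4:c}
ground layer = {0:f, 1:d}
drop-orders for the pieces not yet dropped (sum over which currently-grounded one goes next):
  1 to go: {3} 1  {5} 1
  2 to go: {2,3} 1  {3,5} 2  {4,5} 1
  3 to go: {0,2,3} 1  {1,4,5} 1  {2,3,5} 3  {3,4,5} 3
  4 to go: {0,2,3,5} 4  {1,3,4,5} 4  {2,3,4,5} 6
  if 0:f drops first: 10 orders
  if 1:d drops first: 10 orders
heap linearizations: 20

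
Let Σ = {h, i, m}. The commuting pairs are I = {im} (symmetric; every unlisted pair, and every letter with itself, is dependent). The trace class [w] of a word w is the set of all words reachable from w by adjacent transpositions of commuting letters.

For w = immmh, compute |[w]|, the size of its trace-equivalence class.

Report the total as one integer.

4

piece 0:i — minimal
piece 1:m — minimal
piece 2:m rests on {1:m}
piece 3:m rests on {2:m}
piece 4:h rests on {0:i, 3:m}
minimal pieces: {0:i, 1:m}
ways to finish when only these pieces remain (= sum over removing one remaining piece with nothing left below it):
  1 left: {4}→1
  2 left: {0,4}→1  {3,4}→1
  3 left: {0,3,4}→2  {2,3,4}→1
  placing 0:i first → 1 extensions
  placing 1:m first → 3 extensions
total linear extensions = 4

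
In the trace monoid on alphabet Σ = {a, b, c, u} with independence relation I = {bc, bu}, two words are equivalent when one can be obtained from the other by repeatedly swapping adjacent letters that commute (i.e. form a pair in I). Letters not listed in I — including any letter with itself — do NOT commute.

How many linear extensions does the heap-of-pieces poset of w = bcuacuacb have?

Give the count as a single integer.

0(b) covers ∅
1(c) covers ∅
2(u) covers 1:c
3(a) covers 0:b, 2:u
4(c) covers 3:a
5(u) covers 4:c
6(a) covers 5:u
7(c) covers 6:a
8(b) covers 6:a
floor of heap: 0:b, 1:c
completions by unplaced set U, small U first (add the entries for U minus each lowest piece of U):
  |U|=1: {7}:1  {8}:1
  |U|=2: {7,8}:2
  |U|=3: {6,7,8}:2
  |U|=4: {5,6,7,8}:2
  |U|=5: {4,5,6,7,8}:2
  |U|=6: {3,4,5,6,7,8}:2
  |U|=7: {0,3,4,5,6,7,8}:2  {2,3,4,5,6,7,8}:2
  start at 0(b): 2
  start at 1(c): 4
sum over floor = 6

6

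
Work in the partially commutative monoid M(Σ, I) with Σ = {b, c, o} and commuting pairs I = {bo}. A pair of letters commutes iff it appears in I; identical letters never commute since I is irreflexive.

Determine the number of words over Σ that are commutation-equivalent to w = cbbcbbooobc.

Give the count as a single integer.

drop 0:c onto floor
drop 1:b onto {0:c}
drop 2:b onto {1:b}
drop 3:c onto {2:b}
drop 4:b onto {3:c}
drop 5:b onto {4:b}
drop 6:o onto {3:c}
drop 7:o onto {6:o}
drop 8:o onto {7:o}
drop 9:b onto {5:b}
drop 10:c onto {8:o, 9:b}
ground layer = {0:c}
drop-orders for the pieces not yet dropped (sum over which currently-grounded one goes next):
  1 to go: {10} 1
  2 to go: {8,10} 1  {9,10} 1
  3 to go: {5,9,10} 1  {7,8,10} 1  {8,9,10} 2
  4 to go: {4,5,9,10} 1  {5,8,9,10} 3  {6,7,8,10} 1  {7,8,9,10} 3
  5 to go: {4,5,8,9,10} 4  {5,7,8,9,10} 6  {6,7,8,9,10} 4
  6 to go: {4,5,7,8,9,10} 10  {5,6,7,8,9,10} 10
  7 to go: {4,5,6,7,8,9,10} 20
  8 to go: {3,4,5,6,7,8,9,10} 20
  9 to go: {2,3,4,5,6,7,8,9,10} 20
  if 0:c drops first: 20 orders

20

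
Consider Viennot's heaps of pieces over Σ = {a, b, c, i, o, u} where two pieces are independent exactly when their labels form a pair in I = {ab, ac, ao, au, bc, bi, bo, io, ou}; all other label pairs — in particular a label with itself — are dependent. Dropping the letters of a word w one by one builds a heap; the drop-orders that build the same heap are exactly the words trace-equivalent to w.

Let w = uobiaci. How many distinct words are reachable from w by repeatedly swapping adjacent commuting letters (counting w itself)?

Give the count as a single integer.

40

piece 0:u — minimal
piece 1:o — minimal
piece 2:b rests on {0:u}
piece 3:i rests on {0:u}
piece 4:a rests on {3:i}
piece 5:c rests on {1:o, 3:i}
piece 6:i rests on {4:a, 5:c}
minimal pieces: {0:u, 1:o}
ways to finish when only these pieces remain (= sum over removing one remaining piece with nothing left below it):
  1 left: {2}→1  {6}→1
  2 left: {2,6}→2  {4,6}→1  {5,6}→1
  3 left: {1,5,6}→1  {2,4,6}→3  {2,5,6}→3  {4,5,6}→2
  4 left: {1,2,5,6}→4  {1,4,5,6}→3  {2,4,5,6}→8  {3,4,5,6}→2
  5 left: {1,2,4,5,6}→15  {1,3,4,5,6}→5  {2,3,4,5,6}→10
  placing 0:u first → 30 extensions
  placing 1:o first → 10 extensions
total linear extensions = 40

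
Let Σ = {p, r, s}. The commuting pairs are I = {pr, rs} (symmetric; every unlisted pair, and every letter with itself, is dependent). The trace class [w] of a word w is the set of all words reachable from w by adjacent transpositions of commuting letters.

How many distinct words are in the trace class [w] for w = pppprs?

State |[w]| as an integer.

6

#0=p has no predecessor
#1=p depends on [0:p]
#2=p depends on [1:p]
#3=p depends on [2:p]
#4=r has no predecessor
#5=s depends on [3:p]
sources: [0:p, 4:r]
N(rest) = Σ N(rest − s) over sources s of rest; N(one piece) = 1:
  size 1 → [4]=1  [5]=1
  size 2 → [3,5]=1  [4,5]=2
  size 3 → [2,3,5]=1  [3,4,5]=3
  size 4 → [1,2,3,5]=1  [2,3,4,5]=4
  first=0(p) contributes 5
  first=4(r) contributes 1
|[w]| = 6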